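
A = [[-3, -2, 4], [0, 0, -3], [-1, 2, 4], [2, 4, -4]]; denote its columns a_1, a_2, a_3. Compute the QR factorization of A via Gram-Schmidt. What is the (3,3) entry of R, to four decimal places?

r_{33} = 3.7859

a_1 = (-3, 0, -1, 2); ‖a_1‖ = 3.7417, so q_1 = (-0.8018, 0.0000, -0.2673, 0.5345).
q_1·a_2 = (-0.8018)·(-2) + 0.0000·0 + (-0.2673)·2 + 0.5345·4 = 3.2071.
u_2 = a_2 − 3.2071·q_1 = (0.5714, 0.0000, 2.8571, 2.2857).
‖u_2‖ = 3.7033, so q_2 = (0.1543, 0.0000, 0.7715, 0.6172).
q_1·a_3 = (-0.8018)·4 + 0.0000·(-3) + (-0.2673)·4 + 0.5345·(-4) = -6.4143; q_2·a_3 = 0.1543·4 + 0.0000·(-3) + 0.7715·4 + 0.6172·(-4) = 1.2344.
u_3 = a_3 + 6.4143·q_1 − 1.2344·q_2 = (-1.3333, -3.0000, 1.3333, -1.3333).
r_{33} = ‖u_3‖ = 3.7859.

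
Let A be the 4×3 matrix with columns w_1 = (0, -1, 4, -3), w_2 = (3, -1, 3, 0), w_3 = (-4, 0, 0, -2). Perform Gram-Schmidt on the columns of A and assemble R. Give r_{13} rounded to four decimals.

w_1 = (0, -1, 4, -3); ‖w_1‖ = 5.0990, so e_1 = (0.0000, -0.1961, 0.7845, -0.5883).
r_{13} = e_1·w_3 = 1.1767.

r_{13} = 1.1767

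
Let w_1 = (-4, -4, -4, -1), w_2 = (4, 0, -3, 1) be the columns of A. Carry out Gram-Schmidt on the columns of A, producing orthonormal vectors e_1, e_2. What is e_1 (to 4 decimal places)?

w_1 = (-4, -4, -4, -1); ‖w_1‖ = 7.0000, so e_1 = (-0.5714, -0.5714, -0.5714, -0.1429).

e_1 = (-0.5714, -0.5714, -0.5714, -0.1429)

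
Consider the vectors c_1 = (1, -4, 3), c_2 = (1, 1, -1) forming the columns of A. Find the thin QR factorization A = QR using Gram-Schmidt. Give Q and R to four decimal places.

q_1 = c_1/‖c_1‖ = (1, -4, 3)/5.0990 = (0.1961, -0.7845, 0.5883).
r_{12} = q_1·c_2 = -1.1767.
u_2 = c_2 + 1.1767·q_1 = (1.2308, 0.0769, -0.3077).
‖u_2‖ = 1.2710, so q_2 = (0.9684, 0.0605, -0.2421).

Q = [[0.1961, 0.9684], [-0.7845, 0.0605], [0.5883, -0.2421]], R = [[5.0990, -1.1767], [0.0000, 1.2710]]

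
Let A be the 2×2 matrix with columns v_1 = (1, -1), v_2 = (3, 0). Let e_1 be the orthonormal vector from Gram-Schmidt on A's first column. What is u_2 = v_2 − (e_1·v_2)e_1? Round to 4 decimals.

u_2 = (1.5000, 1.5000)

v_1 = (1, -1); ‖v_1‖ = 1.4142, so e_1 = (0.7071, -0.7071).
e_1·v_2 = 0.7071·3 + (-0.7071)·0 = 2.1213.
u_2 = v_2 − 2.1213·e_1 = (1.5000, 1.5000).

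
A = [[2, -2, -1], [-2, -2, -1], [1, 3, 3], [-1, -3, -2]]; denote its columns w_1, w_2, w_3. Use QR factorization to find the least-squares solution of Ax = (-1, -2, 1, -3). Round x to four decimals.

e_1 = w_1/‖w_1‖ = (2, -2, 1, -1)/3.1623 = (0.6325, -0.6325, 0.3162, -0.3162).
r_{12} = e_1·w_2 = 1.8974.
u_2 = w_2 − 1.8974·e_1 = (-3.2000, -0.8000, 2.4000, -2.4000).
‖u_2‖ = 4.7329, so e_2 = (-0.6761, -0.1690, 0.5071, -0.5071).
r_{13} = e_1·w_3 = 1.5811; r_{23} = e_2·w_3 = 3.3806.
u_3 = w_3 − 1.5811·e_1 − 3.3806·e_2 = (0.2857, 0.5714, 0.7857, 0.2143).
‖u_3‖ = 1.0351, so e_3 = (0.2760, 0.5521, 0.7591, 0.2070).
Qᵀb = (1.8974, 3.0426, -1.2421).
Back-substitute: x_3 = -1.2421/1.0351 = -1.2000.
x_2 = (3.0426 − 3.3806·(-1.2000))/4.7329 = 1.5000.
x_1 = (1.8974 − 1.8974·1.5000 − 1.5811·(-1.2000))/3.1623 = 0.3000.

x = (0.3000, 1.5000, -1.2000)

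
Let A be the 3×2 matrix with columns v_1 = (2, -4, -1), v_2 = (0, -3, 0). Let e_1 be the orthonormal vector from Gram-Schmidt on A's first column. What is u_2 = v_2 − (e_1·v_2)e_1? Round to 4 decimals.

v_1 = (2, -4, -1); ‖v_1‖ = 4.5826, so e_1 = (0.4364, -0.8729, -0.2182).
e_1·v_2 = 0.4364·0 + (-0.8729)·(-3) + (-0.2182)·0 = 2.6186.
u_2 = v_2 − 2.6186·e_1 = (-1.1429, -0.7143, 0.5714).

u_2 = (-1.1429, -0.7143, 0.5714)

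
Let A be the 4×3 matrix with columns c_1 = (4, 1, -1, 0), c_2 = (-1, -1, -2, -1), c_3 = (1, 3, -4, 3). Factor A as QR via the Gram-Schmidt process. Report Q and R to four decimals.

c_1 = (4, 1, -1, 0); ‖c_1‖ = 4.2426, so q_1 = (0.9428, 0.2357, -0.2357, 0.0000).
q_1·c_2 = 0.9428·(-1) + 0.2357·(-1) + (-0.2357)·(-2) + 0.0000·(-1) = -0.7071.
u_2 = c_2 + 0.7071·q_1 = (-0.3333, -0.8333, -2.1667, -1.0000).
‖u_2‖ = 2.5495, so q_2 = (-0.1307, -0.3269, -0.8498, -0.3922).
q_1·c_3 = 0.9428·1 + 0.2357·3 + (-0.2357)·(-4) + 0.0000·3 = 2.5927; q_2·c_3 = (-0.1307)·1 + (-0.3269)·3 + (-0.8498)·(-4) + (-0.3922)·3 = 1.1113.
u_3 = c_3 − 2.5927·q_1 − 1.1113·q_2 = (-1.2991, 2.7521, -2.4444, 3.4359).
‖u_3‖ = 5.2003, so q_3 = (-0.2498, 0.5292, -0.4701, 0.6607).

Q = [[0.9428, -0.1307, -0.2498], [0.2357, -0.3269, 0.5292], [-0.2357, -0.8498, -0.4701], [0.0000, -0.3922, 0.6607]], R = [[4.2426, -0.7071, 2.5927], [0.0000, 2.5495, 1.1113], [0.0000, 0.0000, 5.2003]]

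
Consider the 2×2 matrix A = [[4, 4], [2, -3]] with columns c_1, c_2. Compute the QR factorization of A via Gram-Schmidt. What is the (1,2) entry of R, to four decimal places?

r_{12} = 2.2361

c_1 = (4, 2); ‖c_1‖ = 4.4721, so e_1 = (0.8944, 0.4472).
r_{12} = e_1·c_2 = 2.2361.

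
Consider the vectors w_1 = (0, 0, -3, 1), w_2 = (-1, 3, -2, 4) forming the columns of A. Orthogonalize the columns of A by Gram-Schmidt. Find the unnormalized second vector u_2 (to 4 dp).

q_1 = w_1/‖w_1‖ = (0, 0, -3, 1)/3.1623 = (0.0000, 0.0000, -0.9487, 0.3162).
r_{12} = q_1·w_2 = 3.1623.
u_2 = w_2 − 3.1623·q_1 = (-1.0000, 3.0000, 1.0000, 3.0000).

u_2 = (-1.0000, 3.0000, 1.0000, 3.0000)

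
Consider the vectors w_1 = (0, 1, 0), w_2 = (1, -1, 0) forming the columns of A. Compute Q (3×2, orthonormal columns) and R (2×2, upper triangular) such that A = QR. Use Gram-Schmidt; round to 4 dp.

Q = [[0.0000, 1.0000], [1.0000, 0.0000], [0.0000, 0.0000]], R = [[1.0000, -1.0000], [0.0000, 1.0000]]

w_1 = (0, 1, 0); ‖w_1‖ = 1.0000, so e_1 = (0.0000, 1.0000, 0.0000).
e_1·w_2 = 0.0000·1 + 1.0000·(-1) + 0.0000·0 = -1.0000.
u_2 = w_2 + 1.0000·e_1 = (1.0000, 0.0000, 0.0000).
‖u_2‖ = 1.0000, so e_2 = (1.0000, 0.0000, 0.0000).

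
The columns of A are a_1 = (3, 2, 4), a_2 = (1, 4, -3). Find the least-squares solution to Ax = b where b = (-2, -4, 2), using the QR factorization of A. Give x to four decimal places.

x = (-0.2390, -0.9323)

a_1 = (3, 2, 4); ‖a_1‖ = 5.3852, so q_1 = (0.5571, 0.3714, 0.7428).
q_1·a_2 = 0.5571·1 + 0.3714·4 + 0.7428·(-3) = -0.1857.
u_2 = a_2 + 0.1857·q_1 = (1.1034, 4.0690, -2.8621).
‖u_2‖ = 5.0956, so q_2 = (0.2165, 0.7985, -0.5617).
Qᵀb = (-1.1142, -4.7505).
Back-substitute: x_2 = -4.7505/5.0956 = -0.9323.
x_1 = (-1.1142 + 0.1857·(-0.9323))/5.3852 = -0.2390.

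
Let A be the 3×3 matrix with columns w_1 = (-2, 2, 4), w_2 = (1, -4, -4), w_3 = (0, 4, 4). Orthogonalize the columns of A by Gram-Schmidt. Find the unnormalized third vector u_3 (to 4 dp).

q_1 = w_1/‖w_1‖ = (-2, 2, 4)/4.8990 = (-0.4082, 0.4082, 0.8165).
r_{12} = q_1·w_2 = -5.3072.
u_2 = w_2 + 5.3072·q_1 = (-1.1667, -1.8333, 0.3333).
‖u_2‖ = 2.1985, so q_2 = (-0.5307, -0.8339, 0.1516).
r_{13} = q_1·w_3 = 4.8990; r_{23} = q_2·w_3 = -2.7292.
u_3 = w_3 − 4.8990·q_1 + 2.7292·q_2 = (0.5517, -0.2759, 0.4138).

u_3 = (0.5517, -0.2759, 0.4138)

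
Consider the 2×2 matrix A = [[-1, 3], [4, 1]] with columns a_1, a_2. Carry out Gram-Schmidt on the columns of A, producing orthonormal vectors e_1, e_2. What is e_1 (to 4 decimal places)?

a_1 = (-1, 4); ‖a_1‖ = 4.1231, so e_1 = (-0.2425, 0.9701).

e_1 = (-0.2425, 0.9701)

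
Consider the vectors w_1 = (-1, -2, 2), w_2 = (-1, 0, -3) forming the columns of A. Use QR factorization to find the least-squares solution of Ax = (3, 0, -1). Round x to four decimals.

x = (-0.7692, -0.3846)

e_1 = w_1/‖w_1‖ = (-1, -2, 2)/3.0000 = (-0.3333, -0.6667, 0.6667).
r_{12} = e_1·w_2 = -1.6667.
u_2 = w_2 + 1.6667·e_1 = (-1.5556, -1.1111, -1.8889).
‖u_2‖ = 2.6874, so e_2 = (-0.5788, -0.4134, -0.7029).
Qᵀb = (-1.6667, -1.0336).
Back-substitute: x_2 = -1.0336/2.6874 = -0.3846.
x_1 = (-1.6667 + 1.6667·(-0.3846))/3.0000 = -0.7692.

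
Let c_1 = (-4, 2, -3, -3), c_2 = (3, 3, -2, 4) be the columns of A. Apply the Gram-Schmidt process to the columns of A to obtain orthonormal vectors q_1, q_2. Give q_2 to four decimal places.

q_2 = (0.2969, 0.6209, -0.5039, 0.5219)

q_1 = c_1/‖c_1‖ = (-4, 2, -3, -3)/6.1644 = (-0.6489, 0.3244, -0.4867, -0.4867).
r_{12} = q_1·c_2 = -1.9467.
u_2 = c_2 + 1.9467·q_1 = (1.7368, 3.6316, -2.9474, 3.0526).
‖u_2‖ = 5.8490, so q_2 = (0.2969, 0.6209, -0.5039, 0.5219).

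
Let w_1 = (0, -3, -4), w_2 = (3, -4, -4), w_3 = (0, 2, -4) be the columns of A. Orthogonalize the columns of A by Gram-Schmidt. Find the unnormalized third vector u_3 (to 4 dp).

w_1 = (0, -3, -4); ‖w_1‖ = 5.0000, so q_1 = (0.0000, -0.6000, -0.8000).
q_1·w_2 = 0.0000·3 + (-0.6000)·(-4) + (-0.8000)·(-4) = 5.6000.
u_2 = w_2 − 5.6000·q_1 = (3.0000, -0.6400, 0.4800).
‖u_2‖ = 3.1048, so q_2 = (0.9662, -0.2061, 0.1546).
q_1·w_3 = 0.0000·0 + (-0.6000)·2 + (-0.8000)·(-4) = 2.0000; q_2·w_3 = 0.9662·0 + (-0.2061)·2 + 0.1546·(-4) = -1.0307.
u_3 = w_3 − 2.0000·q_1 + 1.0307·q_2 = (0.9959, 2.9876, -2.2407).

u_3 = (0.9959, 2.9876, -2.2407)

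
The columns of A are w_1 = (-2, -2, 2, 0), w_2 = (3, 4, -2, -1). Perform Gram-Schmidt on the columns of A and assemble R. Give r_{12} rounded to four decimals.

w_1 = (-2, -2, 2, 0); ‖w_1‖ = 3.4641, so q_1 = (-0.5774, -0.5774, 0.5774, 0.0000).
r_{12} = q_1·w_2 = -5.1962.

r_{12} = -5.1962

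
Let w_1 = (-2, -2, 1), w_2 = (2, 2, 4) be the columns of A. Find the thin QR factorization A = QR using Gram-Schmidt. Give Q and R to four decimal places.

w_1 = (-2, -2, 1); ‖w_1‖ = 3.0000, so e_1 = (-0.6667, -0.6667, 0.3333).
e_1·w_2 = (-0.6667)·2 + (-0.6667)·2 + 0.3333·4 = -1.3333.
u_2 = w_2 + 1.3333·e_1 = (1.1111, 1.1111, 4.4444).
‖u_2‖ = 4.7140, so e_2 = (0.2357, 0.2357, 0.9428).

Q = [[-0.6667, 0.2357], [-0.6667, 0.2357], [0.3333, 0.9428]], R = [[3.0000, -1.3333], [0.0000, 4.7140]]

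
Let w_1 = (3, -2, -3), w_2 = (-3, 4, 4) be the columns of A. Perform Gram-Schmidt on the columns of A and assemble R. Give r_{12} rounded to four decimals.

w_1 = (3, -2, -3); ‖w_1‖ = 4.6904, so e_1 = (0.6396, -0.4264, -0.6396).
r_{12} = e_1·w_2 = -6.1828.

r_{12} = -6.1828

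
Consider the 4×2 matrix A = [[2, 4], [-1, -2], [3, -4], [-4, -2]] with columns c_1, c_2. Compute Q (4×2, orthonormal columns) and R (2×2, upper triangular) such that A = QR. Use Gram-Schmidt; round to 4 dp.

q_1 = c_1/‖c_1‖ = (2, -1, 3, -4)/5.4772 = (0.3651, -0.1826, 0.5477, -0.7303).
r_{12} = q_1·c_2 = 1.0954.
u_2 = c_2 − 1.0954·q_1 = (3.6000, -1.8000, -4.6000, -1.2000).
‖u_2‖ = 6.2290, so q_2 = (0.5779, -0.2890, -0.7385, -0.1926).

Q = [[0.3651, 0.5779], [-0.1826, -0.2890], [0.5477, -0.7385], [-0.7303, -0.1926]], R = [[5.4772, 1.0954], [0.0000, 6.2290]]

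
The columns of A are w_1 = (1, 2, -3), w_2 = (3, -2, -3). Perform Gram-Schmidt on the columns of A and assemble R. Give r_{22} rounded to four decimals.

e_1 = w_1/‖w_1‖ = (1, 2, -3)/3.7417 = (0.2673, 0.5345, -0.8018).
r_{12} = e_1·w_2 = 2.1381.
u_2 = w_2 − 2.1381·e_1 = (2.4286, -3.1429, -1.2857).
r_{22} = ‖u_2‖ = 4.1748.

r_{22} = 4.1748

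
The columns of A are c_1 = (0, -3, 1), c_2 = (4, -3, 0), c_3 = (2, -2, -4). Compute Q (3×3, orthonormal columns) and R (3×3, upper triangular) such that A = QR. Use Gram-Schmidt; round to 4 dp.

Q = [[0.0000, 0.9730, -0.2308], [-0.9487, -0.0730, -0.3077], [0.3162, -0.2189, -0.9231]], R = [[3.1623, 2.8460, 0.6325], [0.0000, 4.1110, 2.9677], [0.0000, 0.0000, 3.8462]]

c_1 = (0, -3, 1); ‖c_1‖ = 3.1623, so q_1 = (0.0000, -0.9487, 0.3162).
q_1·c_2 = 0.0000·4 + (-0.9487)·(-3) + 0.3162·0 = 2.8460.
u_2 = c_2 − 2.8460·q_1 = (4.0000, -0.3000, -0.9000).
‖u_2‖ = 4.1110, so q_2 = (0.9730, -0.0730, -0.2189).
q_1·c_3 = 0.0000·2 + (-0.9487)·(-2) + 0.3162·(-4) = 0.6325; q_2·c_3 = 0.9730·2 + (-0.0730)·(-2) + (-0.2189)·(-4) = 2.9677.
u_3 = c_3 − 0.6325·q_1 − 2.9677·q_2 = (-0.8876, -1.1834, -3.5503).
‖u_3‖ = 3.8462, so q_3 = (-0.2308, -0.3077, -0.9231).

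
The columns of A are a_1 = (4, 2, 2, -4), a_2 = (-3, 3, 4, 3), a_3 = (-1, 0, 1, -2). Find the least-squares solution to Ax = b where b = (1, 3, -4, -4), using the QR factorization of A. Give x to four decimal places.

a_1 = (4, 2, 2, -4); ‖a_1‖ = 6.3246, so q_1 = (0.6325, 0.3162, 0.3162, -0.6325).
q_1·a_2 = 0.6325·(-3) + 0.3162·3 + 0.3162·4 + (-0.6325)·3 = -1.5811.
u_2 = a_2 + 1.5811·q_1 = (-2.0000, 3.5000, 4.5000, 2.0000).
‖u_2‖ = 6.3640, so q_2 = (-0.3143, 0.5500, 0.7071, 0.3143).
q_1·a_3 = 0.6325·(-1) + 0.3162·0 + 0.3162·1 + (-0.6325)·(-2) = 0.9487; q_2·a_3 = (-0.3143)·(-1) + 0.5500·0 + 0.7071·1 + 0.3143·(-2) = 0.3928.
u_3 = a_3 − 0.9487·q_1 − 0.3928·q_2 = (-1.4765, -0.5160, 0.4222, -1.5235).
‖u_3‖ = 2.2239, so q_3 = (-0.6639, -0.2320, 0.1899, -0.6850).
Qᵀb = (2.8460, -2.7499, 0.6206).
Back-substitute: x_3 = 0.6206/2.2239 = 0.2791.
x_2 = (-2.7499 − 0.3928·0.2791)/6.3640 = -0.4493.
x_1 = (2.8460 + 1.5811·(-0.4493) − 0.9487·0.2791)/6.3246 = 0.2958.

x = (0.2958, -0.4493, 0.2791)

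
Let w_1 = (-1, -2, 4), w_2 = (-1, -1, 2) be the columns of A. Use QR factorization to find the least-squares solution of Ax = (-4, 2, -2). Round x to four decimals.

q_1 = w_1/‖w_1‖ = (-1, -2, 4)/4.5826 = (-0.2182, -0.4364, 0.8729).
r_{12} = q_1·w_2 = 2.4004.
u_2 = w_2 − 2.4004·q_1 = (-0.4762, 0.0476, -0.0952).
‖u_2‖ = 0.4880, so q_2 = (-0.9759, 0.0976, -0.1952).
Qᵀb = (-1.7457, 4.4891).
Back-substitute: x_2 = 4.4891/0.4880 = 9.2000.
x_1 = (-1.7457 − 2.4004·9.2000)/4.5826 = -5.2000.

x = (-5.2000, 9.2000)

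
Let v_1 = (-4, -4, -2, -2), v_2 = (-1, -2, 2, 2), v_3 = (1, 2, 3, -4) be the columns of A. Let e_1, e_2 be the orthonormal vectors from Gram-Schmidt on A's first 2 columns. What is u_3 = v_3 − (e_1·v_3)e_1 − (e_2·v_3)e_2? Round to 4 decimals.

e_1 = v_1/‖v_1‖ = (-4, -4, -2, -2)/6.3246 = (-0.6325, -0.6325, -0.3162, -0.3162).
r_{12} = e_1·v_2 = 0.6325.
u_2 = v_2 − 0.6325·e_1 = (-0.6000, -1.6000, 2.2000, 2.2000).
‖u_2‖ = 3.5496, so e_2 = (-0.1690, -0.4507, 0.6198, 0.6198).
r_{13} = e_1·v_3 = -1.5811; r_{23} = e_2·v_3 = -1.6903.
u_3 = v_3 + 1.5811·e_1 + 1.6903·e_2 = (-0.2857, 0.2381, 3.5476, -3.4524).

u_3 = (-0.2857, 0.2381, 3.5476, -3.4524)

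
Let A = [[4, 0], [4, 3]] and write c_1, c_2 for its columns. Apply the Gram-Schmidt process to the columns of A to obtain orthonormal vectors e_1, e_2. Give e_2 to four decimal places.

c_1 = (4, 4); ‖c_1‖ = 5.6569, so e_1 = (0.7071, 0.7071).
e_1·c_2 = 0.7071·0 + 0.7071·3 = 2.1213.
u_2 = c_2 − 2.1213·e_1 = (-1.5000, 1.5000).
‖u_2‖ = 2.1213, so e_2 = (-0.7071, 0.7071).

e_2 = (-0.7071, 0.7071)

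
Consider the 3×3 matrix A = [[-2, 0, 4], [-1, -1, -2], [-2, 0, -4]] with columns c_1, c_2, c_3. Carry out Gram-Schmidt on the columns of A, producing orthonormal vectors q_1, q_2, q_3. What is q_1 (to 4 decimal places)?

q_1 = (-0.6667, -0.3333, -0.6667)

q_1 = c_1/‖c_1‖ = (-2, -1, -2)/3.0000 = (-0.6667, -0.3333, -0.6667).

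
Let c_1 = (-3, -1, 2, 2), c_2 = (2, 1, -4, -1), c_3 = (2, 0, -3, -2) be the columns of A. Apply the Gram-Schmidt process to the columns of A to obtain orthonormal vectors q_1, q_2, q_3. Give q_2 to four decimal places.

q_2 = (-0.3418, 0.0228, -0.8659, 0.3646)

c_1 = (-3, -1, 2, 2); ‖c_1‖ = 4.2426, so q_1 = (-0.7071, -0.2357, 0.4714, 0.4714).
q_1·c_2 = (-0.7071)·2 + (-0.2357)·1 + 0.4714·(-4) + 0.4714·(-1) = -4.0069.
u_2 = c_2 + 4.0069·q_1 = (-0.8333, 0.0556, -2.1111, 0.8889).
‖u_2‖ = 2.4381, so q_2 = (-0.3418, 0.0228, -0.8659, 0.3646).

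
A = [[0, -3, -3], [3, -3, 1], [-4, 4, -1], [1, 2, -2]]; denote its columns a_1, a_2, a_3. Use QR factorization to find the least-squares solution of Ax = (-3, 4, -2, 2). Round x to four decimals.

a_1 = (0, 3, -4, 1); ‖a_1‖ = 5.0990, so q_1 = (0.0000, 0.5883, -0.7845, 0.1961).
q_1·a_2 = 0.0000·(-3) + 0.5883·(-3) + (-0.7845)·4 + 0.1961·2 = -4.5107.
u_2 = a_2 + 4.5107·q_1 = (-3.0000, -0.3462, 0.4615, 2.8846).
‖u_2‖ = 4.2016, so q_2 = (-0.7140, -0.0824, 0.1098, 0.6865).
q_1·a_3 = 0.0000·(-3) + 0.5883·1 + (-0.7845)·(-1) + 0.1961·(-2) = 0.9806; q_2·a_3 = (-0.7140)·(-3) + (-0.0824)·1 + 0.1098·(-1) + 0.6865·(-2) = 0.5767.
u_3 = a_3 − 0.9806·q_1 − 0.5767·q_2 = (-2.5882, 0.4706, -0.2941, -2.5882).
‖u_3‖ = 3.7021, so q_3 = (-0.6991, 0.1271, -0.0794, -0.6991).
Qᵀb = (4.3146, 2.9659, 1.3665).
Back-substitute: x_3 = 1.3665/3.7021 = 0.3691.
x_2 = (2.9659 − 0.5767·0.3691)/4.2016 = 0.6552.
x_1 = (4.3146 + 4.5107·0.6552 − 0.9806·0.3691)/5.0990 = 1.3548.

x = (1.3548, 0.6552, 0.3691)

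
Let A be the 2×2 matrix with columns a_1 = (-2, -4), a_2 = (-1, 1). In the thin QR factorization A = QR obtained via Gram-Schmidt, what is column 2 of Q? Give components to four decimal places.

q_2 = (-0.8944, 0.4472)

q_1 = a_1/‖a_1‖ = (-2, -4)/4.4721 = (-0.4472, -0.8944).
r_{12} = q_1·a_2 = -0.4472.
u_2 = a_2 + 0.4472·q_1 = (-1.2000, 0.6000).
‖u_2‖ = 1.3416, so q_2 = (-0.8944, 0.4472).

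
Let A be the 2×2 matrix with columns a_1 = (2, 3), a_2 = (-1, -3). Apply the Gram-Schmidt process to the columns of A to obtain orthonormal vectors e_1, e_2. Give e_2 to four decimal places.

e_2 = (0.8321, -0.5547)

a_1 = (2, 3); ‖a_1‖ = 3.6056, so e_1 = (0.5547, 0.8321).
e_1·a_2 = 0.5547·(-1) + 0.8321·(-3) = -3.0509.
u_2 = a_2 + 3.0509·e_1 = (0.6923, -0.4615).
‖u_2‖ = 0.8321, so e_2 = (0.8321, -0.5547).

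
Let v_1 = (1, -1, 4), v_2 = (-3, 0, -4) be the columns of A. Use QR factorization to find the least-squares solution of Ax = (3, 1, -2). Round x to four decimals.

q_1 = v_1/‖v_1‖ = (1, -1, 4)/4.2426 = (0.2357, -0.2357, 0.9428).
r_{12} = q_1·v_2 = -4.4783.
u_2 = v_2 + 4.4783·q_1 = (-1.9444, -1.0556, 0.2222).
‖u_2‖ = 2.2236, so q_2 = (-0.8745, -0.4747, 0.0999).
Qᵀb = (-1.4142, -3.2979).
Back-substitute: x_2 = -3.2979/2.2236 = -1.4831.
x_1 = (-1.4142 + 4.4783·(-1.4831))/4.2426 = -1.8989.

x = (-1.8989, -1.4831)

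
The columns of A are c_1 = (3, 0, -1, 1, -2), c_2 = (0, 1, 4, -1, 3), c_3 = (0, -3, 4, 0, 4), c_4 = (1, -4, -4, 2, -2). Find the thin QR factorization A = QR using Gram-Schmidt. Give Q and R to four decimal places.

Q = [[0.7746, 0.5056, 0.1236, 0.2678], [0.0000, 0.2298, -0.9207, 0.2054], [-0.2582, 0.7507, 0.0967, -0.5813], [0.2582, -0.0613, 0.2455, 0.0861], [-0.5164, 0.3524, 0.2598, 0.7354]], R = [[3.8730, -2.8402, -3.0984, 3.3566], [0.0000, 4.3512, 3.7231, -4.2440], [0.0000, 0.0000, 4.1879, 3.3909], [0.0000, 0.0000, 0.0000, 0.4731]]

e_1 = c_1/‖c_1‖ = (3, 0, -1, 1, -2)/3.8730 = (0.7746, 0.0000, -0.2582, 0.2582, -0.5164).
r_{12} = e_1·c_2 = -2.8402.
u_2 = c_2 + 2.8402·e_1 = (2.2000, 1.0000, 3.2667, -0.2667, 1.5333).
‖u_2‖ = 4.3512, so e_2 = (0.5056, 0.2298, 0.7507, -0.0613, 0.3524).
r_{13} = e_1·c_3 = -3.0984; r_{23} = e_2·c_3 = 3.7231.
u_3 = c_3 + 3.0984·e_1 − 3.7231·e_2 = (0.5176, -3.8556, 0.4049, 1.0282, 1.0880).
‖u_3‖ = 4.1879, so e_3 = (0.1236, -0.9207, 0.0967, 0.2455, 0.2598).
r_{14} = e_1·c_4 = 3.3566; r_{24} = e_2·c_4 = -4.2440; r_{34} = e_3·c_4 = 3.3909.
u_4 = c_4 − 3.3566·e_1 + 4.2440·e_2 − 3.3909·e_3 = (0.1267, 0.0972, -0.2750, 0.0408, 0.3479).
‖u_4‖ = 0.4731, so e_4 = (0.2678, 0.2054, -0.5813, 0.0861, 0.7354).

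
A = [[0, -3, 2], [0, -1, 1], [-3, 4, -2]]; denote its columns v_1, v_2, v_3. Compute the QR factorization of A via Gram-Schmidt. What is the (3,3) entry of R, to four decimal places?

e_1 = v_1/‖v_1‖ = (0, 0, -3)/3.0000 = (0.0000, 0.0000, -1.0000).
r_{12} = e_1·v_2 = -4.0000.
u_2 = v_2 + 4.0000·e_1 = (-3.0000, -1.0000, 0.0000).
‖u_2‖ = 3.1623, so e_2 = (-0.9487, -0.3162, 0.0000).
r_{13} = e_1·v_3 = 2.0000; r_{23} = e_2·v_3 = -2.2136.
u_3 = v_3 − 2.0000·e_1 + 2.2136·e_2 = (-0.1000, 0.3000, 0.0000).
r_{33} = ‖u_3‖ = 0.3162.

r_{33} = 0.3162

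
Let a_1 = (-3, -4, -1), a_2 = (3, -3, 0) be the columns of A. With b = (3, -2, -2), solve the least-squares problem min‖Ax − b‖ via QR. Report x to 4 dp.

a_1 = (-3, -4, -1); ‖a_1‖ = 5.0990, so e_1 = (-0.5883, -0.7845, -0.1961).
e_1·a_2 = (-0.5883)·3 + (-0.7845)·(-3) + (-0.1961)·0 = 0.5883.
u_2 = a_2 − 0.5883·e_1 = (3.3462, -2.5385, 0.1154).
‖u_2‖ = 4.2016, so e_2 = (0.7964, -0.6042, 0.0275).
Qᵀb = (0.1961, 3.5426).
Back-substitute: x_2 = 3.5426/4.2016 = 0.8431.
x_1 = (0.1961 − 0.5883·0.8431)/5.0990 = -0.0588.

x = (-0.0588, 0.8431)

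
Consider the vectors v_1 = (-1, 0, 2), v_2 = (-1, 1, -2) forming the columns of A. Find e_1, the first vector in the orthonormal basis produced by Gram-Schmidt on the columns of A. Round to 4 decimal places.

e_1 = (-0.4472, 0.0000, 0.8944)

v_1 = (-1, 0, 2); ‖v_1‖ = 2.2361, so e_1 = (-0.4472, 0.0000, 0.8944).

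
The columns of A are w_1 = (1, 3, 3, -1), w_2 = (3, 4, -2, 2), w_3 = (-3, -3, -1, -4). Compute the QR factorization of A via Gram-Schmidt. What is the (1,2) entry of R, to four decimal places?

r_{12} = 1.5652

e_1 = w_1/‖w_1‖ = (1, 3, 3, -1)/4.4721 = (0.2236, 0.6708, 0.6708, -0.2236).
r_{12} = e_1·w_2 = 1.5652.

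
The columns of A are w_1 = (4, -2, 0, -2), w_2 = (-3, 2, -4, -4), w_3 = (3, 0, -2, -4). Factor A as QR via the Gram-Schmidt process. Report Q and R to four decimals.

w_1 = (4, -2, 0, -2); ‖w_1‖ = 4.8990, so e_1 = (0.8165, -0.4082, 0.0000, -0.4082).
e_1·w_2 = 0.8165·(-3) + (-0.4082)·2 + 0.0000·(-4) + (-0.4082)·(-4) = -1.6330.
u_2 = w_2 + 1.6330·e_1 = (-1.6667, 1.3333, -4.0000, -4.6667).
‖u_2‖ = 6.5064, so e_2 = (-0.2562, 0.2049, -0.6148, -0.7172).
e_1·w_3 = 0.8165·3 + (-0.4082)·0 + 0.0000·(-2) + (-0.4082)·(-4) = 4.0825; e_2·w_3 = (-0.2562)·3 + 0.2049·0 + (-0.6148)·(-2) + (-0.7172)·(-4) = 3.3301.
u_3 = w_3 − 4.0825·e_1 − 3.3301·e_2 = (0.5197, 0.9843, 0.0472, 0.0551).
‖u_3‖ = 1.1154, so e_3 = (0.4659, 0.8824, 0.0424, 0.0494).

Q = [[0.8165, -0.2562, 0.4659], [-0.4082, 0.2049, 0.8824], [0.0000, -0.6148, 0.0424], [-0.4082, -0.7172, 0.0494]], R = [[4.8990, -1.6330, 4.0825], [0.0000, 6.5064, 3.3301], [0.0000, 0.0000, 1.1154]]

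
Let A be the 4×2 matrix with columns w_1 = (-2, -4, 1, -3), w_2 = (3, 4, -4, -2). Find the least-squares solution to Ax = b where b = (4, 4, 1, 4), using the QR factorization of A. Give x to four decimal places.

x = (-1.3211, -0.2316)

w_1 = (-2, -4, 1, -3); ‖w_1‖ = 5.4772, so q_1 = (-0.3651, -0.7303, 0.1826, -0.5477).
q_1·w_2 = (-0.3651)·3 + (-0.7303)·4 + 0.1826·(-4) + (-0.5477)·(-2) = -3.6515.
u_2 = w_2 + 3.6515·q_1 = (1.6667, 1.3333, -3.3333, -4.0000).
‖u_2‖ = 5.6273, so q_2 = (0.2962, 0.2369, -0.5923, -0.7108).
Qᵀb = (-6.3901, -1.3032).
Back-substitute: x_2 = -1.3032/5.6273 = -0.2316.
x_1 = (-6.3901 + 3.6515·(-0.2316))/5.4772 = -1.3211.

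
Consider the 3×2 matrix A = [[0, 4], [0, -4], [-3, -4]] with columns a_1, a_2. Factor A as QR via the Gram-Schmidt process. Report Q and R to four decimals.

a_1 = (0, 0, -3); ‖a_1‖ = 3.0000, so e_1 = (0.0000, 0.0000, -1.0000).
e_1·a_2 = 0.0000·4 + 0.0000·(-4) + (-1.0000)·(-4) = 4.0000.
u_2 = a_2 − 4.0000·e_1 = (4.0000, -4.0000, 0.0000).
‖u_2‖ = 5.6569, so e_2 = (0.7071, -0.7071, 0.0000).

Q = [[0.0000, 0.7071], [0.0000, -0.7071], [-1.0000, 0.0000]], R = [[3.0000, 4.0000], [0.0000, 5.6569]]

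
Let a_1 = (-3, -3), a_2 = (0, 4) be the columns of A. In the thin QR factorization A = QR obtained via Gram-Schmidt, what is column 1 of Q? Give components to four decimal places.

a_1 = (-3, -3); ‖a_1‖ = 4.2426, so e_1 = (-0.7071, -0.7071).

e_1 = (-0.7071, -0.7071)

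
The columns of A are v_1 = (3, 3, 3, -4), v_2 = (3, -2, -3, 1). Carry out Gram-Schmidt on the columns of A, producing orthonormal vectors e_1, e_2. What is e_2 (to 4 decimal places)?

e_1 = v_1/‖v_1‖ = (3, 3, 3, -4)/6.5574 = (0.4575, 0.4575, 0.4575, -0.6100).
r_{12} = e_1·v_2 = -1.5250.
u_2 = v_2 + 1.5250·e_1 = (3.6977, -1.3023, -2.3023, 0.0698).
‖u_2‖ = 4.5469, so e_2 = (0.8132, -0.2864, -0.5063, 0.0153).

e_2 = (0.8132, -0.2864, -0.5063, 0.0153)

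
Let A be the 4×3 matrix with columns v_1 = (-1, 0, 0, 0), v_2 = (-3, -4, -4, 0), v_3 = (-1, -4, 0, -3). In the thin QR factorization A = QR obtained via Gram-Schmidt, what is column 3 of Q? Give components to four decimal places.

q_3 = (0.0000, -0.4851, 0.4851, -0.7276)

v_1 = (-1, 0, 0, 0); ‖v_1‖ = 1.0000, so q_1 = (-1.0000, 0.0000, 0.0000, 0.0000).
q_1·v_2 = (-1.0000)·(-3) + 0.0000·(-4) + 0.0000·(-4) + 0.0000·0 = 3.0000.
u_2 = v_2 − 3.0000·q_1 = (0.0000, -4.0000, -4.0000, 0.0000).
‖u_2‖ = 5.6569, so q_2 = (0.0000, -0.7071, -0.7071, 0.0000).
q_1·v_3 = (-1.0000)·(-1) + 0.0000·(-4) + 0.0000·0 + 0.0000·(-3) = 1.0000; q_2·v_3 = 0.0000·(-1) + (-0.7071)·(-4) + (-0.7071)·0 + 0.0000·(-3) = 2.8284.
u_3 = v_3 − 1.0000·q_1 − 2.8284·q_2 = (0.0000, -2.0000, 2.0000, -3.0000).
‖u_3‖ = 4.1231, so q_3 = (0.0000, -0.4851, 0.4851, -0.7276).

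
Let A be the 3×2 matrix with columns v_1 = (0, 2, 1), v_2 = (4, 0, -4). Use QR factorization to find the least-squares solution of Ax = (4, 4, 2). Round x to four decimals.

v_1 = (0, 2, 1); ‖v_1‖ = 2.2361, so q_1 = (0.0000, 0.8944, 0.4472).
q_1·v_2 = 0.0000·4 + 0.8944·0 + 0.4472·(-4) = -1.7889.
u_2 = v_2 + 1.7889·q_1 = (4.0000, 1.6000, -3.2000).
‖u_2‖ = 5.3666, so q_2 = (0.7454, 0.2981, -0.5963).
Qᵀb = (4.4721, 2.9814).
Back-substitute: x_2 = 2.9814/5.3666 = 0.5556.
x_1 = (4.4721 + 1.7889·0.5556)/2.2361 = 2.4444.

x = (2.4444, 0.5556)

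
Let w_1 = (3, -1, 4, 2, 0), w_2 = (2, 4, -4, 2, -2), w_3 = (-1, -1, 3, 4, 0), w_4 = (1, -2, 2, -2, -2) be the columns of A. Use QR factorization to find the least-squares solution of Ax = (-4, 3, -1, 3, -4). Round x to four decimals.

e_1 = w_1/‖w_1‖ = (3, -1, 4, 2, 0)/5.4772 = (0.5477, -0.1826, 0.7303, 0.3651, 0.0000).
r_{12} = e_1·w_2 = -1.8257.
u_2 = w_2 + 1.8257·e_1 = (3.0000, 3.6667, -2.6667, 2.6667, -2.0000).
‖u_2‖ = 6.3770, so e_2 = (0.4704, 0.5750, -0.4182, 0.4182, -0.3136).
r_{13} = e_1·w_3 = 3.2863; r_{23} = e_2·w_3 = -0.6273.
u_3 = w_3 − 3.2863·e_1 + 0.6273·e_2 = (-2.5049, -0.0393, 0.3377, 3.0623, -0.1967).
‖u_3‖ = 3.9757, so e_3 = (-0.6300, -0.0099, 0.0849, 0.7702, -0.0495).
r_{14} = e_1·w_4 = 1.6432; r_{24} = e_2·w_4 = -1.7249; r_{34} = e_3·w_4 = -1.8819.
u_4 = w_4 − 1.6432·e_1 + 1.7249·e_2 + 1.8819·e_3 = (-0.2742, -0.7268, 0.2385, -0.4292, -2.6341).
‖u_4‖ = 2.7898, so e_4 = (-0.0983, -0.2605, 0.0855, -0.1538, -0.9442).
Qᵀb = (-2.3735, 2.7704, 4.9142, 2.8413).
Back-substitute: x_4 = 2.8413/2.7898 = 1.0185.
x_3 = (4.9142 + 1.8819·1.0185)/3.9757 = 1.7181.
x_2 = (2.7704 + 0.6273·1.7181 + 1.7249·1.0185)/6.3770 = 0.8789.
x_1 = (-2.3735 + 1.8257·0.8789 − 3.2863·1.7181 − 1.6432·1.0185)/5.4772 = -1.4768.

x = (-1.4768, 0.8789, 1.7181, 1.0185)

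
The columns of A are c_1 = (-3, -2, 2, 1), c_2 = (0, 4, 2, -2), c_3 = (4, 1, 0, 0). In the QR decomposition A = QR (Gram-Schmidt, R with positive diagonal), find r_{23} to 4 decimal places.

q_1 = c_1/‖c_1‖ = (-3, -2, 2, 1)/4.2426 = (-0.7071, -0.4714, 0.4714, 0.2357).
r_{12} = q_1·c_2 = -1.4142.
u_2 = c_2 + 1.4142·q_1 = (-1.0000, 3.3333, 2.6667, -1.6667).
‖u_2‖ = 4.6904, so q_2 = (-0.2132, 0.7107, 0.5685, -0.3553).
r_{23} = q_2·c_3 = -0.1421.

r_{23} = -0.1421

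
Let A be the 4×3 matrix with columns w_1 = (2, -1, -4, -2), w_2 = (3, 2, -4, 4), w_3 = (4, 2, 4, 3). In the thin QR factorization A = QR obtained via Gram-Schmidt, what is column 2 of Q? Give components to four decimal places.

e_1 = w_1/‖w_1‖ = (2, -1, -4, -2)/5.0000 = (0.4000, -0.2000, -0.8000, -0.4000).
r_{12} = e_1·w_2 = 2.4000.
u_2 = w_2 − 2.4000·e_1 = (2.0400, 2.4800, -2.0800, 4.9600).
‖u_2‖ = 6.2642, so e_2 = (0.3257, 0.3959, -0.3320, 0.7918).

e_2 = (0.3257, 0.3959, -0.3320, 0.7918)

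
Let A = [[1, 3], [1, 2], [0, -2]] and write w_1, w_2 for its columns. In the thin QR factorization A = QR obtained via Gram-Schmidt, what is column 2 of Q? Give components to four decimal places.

w_1 = (1, 1, 0); ‖w_1‖ = 1.4142, so e_1 = (0.7071, 0.7071, 0.0000).
e_1·w_2 = 0.7071·3 + 0.7071·2 + 0.0000·(-2) = 3.5355.
u_2 = w_2 − 3.5355·e_1 = (0.5000, -0.5000, -2.0000).
‖u_2‖ = 2.1213, so e_2 = (0.2357, -0.2357, -0.9428).

e_2 = (0.2357, -0.2357, -0.9428)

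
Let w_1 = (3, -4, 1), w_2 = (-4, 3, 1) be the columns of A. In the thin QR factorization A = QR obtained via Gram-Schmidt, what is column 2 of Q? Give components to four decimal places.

e_2 = (-0.5661, -0.2265, 0.7926)

e_1 = w_1/‖w_1‖ = (3, -4, 1)/5.0990 = (0.5883, -0.7845, 0.1961).
r_{12} = e_1·w_2 = -4.5107.
u_2 = w_2 + 4.5107·e_1 = (-1.3462, -0.5385, 1.8846).
‖u_2‖ = 2.3778, so e_2 = (-0.5661, -0.2265, 0.7926).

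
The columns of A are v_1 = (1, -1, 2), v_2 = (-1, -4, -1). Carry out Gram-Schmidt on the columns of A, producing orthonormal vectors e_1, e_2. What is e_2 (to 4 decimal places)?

e_2 = (-0.2763, -0.9077, -0.3157)

e_1 = v_1/‖v_1‖ = (1, -1, 2)/2.4495 = (0.4082, -0.4082, 0.8165).
r_{12} = e_1·v_2 = 0.4082.
u_2 = v_2 − 0.4082·e_1 = (-1.1667, -3.8333, -1.3333).
‖u_2‖ = 4.2230, so e_2 = (-0.2763, -0.9077, -0.3157).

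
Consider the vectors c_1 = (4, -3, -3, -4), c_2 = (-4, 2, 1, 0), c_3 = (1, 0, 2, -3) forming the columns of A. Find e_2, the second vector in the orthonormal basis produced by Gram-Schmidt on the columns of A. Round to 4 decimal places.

c_1 = (4, -3, -3, -4); ‖c_1‖ = 7.0711, so e_1 = (0.5657, -0.4243, -0.4243, -0.5657).
e_1·c_2 = 0.5657·(-4) + (-0.4243)·2 + (-0.4243)·1 + (-0.5657)·0 = -3.5355.
u_2 = c_2 + 3.5355·e_1 = (-2.0000, 0.5000, -0.5000, -2.0000).
‖u_2‖ = 2.9155, so e_2 = (-0.6860, 0.1715, -0.1715, -0.6860).

e_2 = (-0.6860, 0.1715, -0.1715, -0.6860)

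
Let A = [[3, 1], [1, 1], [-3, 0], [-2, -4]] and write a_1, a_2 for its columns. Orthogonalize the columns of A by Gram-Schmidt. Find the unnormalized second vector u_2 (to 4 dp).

u_2 = (-0.5652, 0.4783, 1.5652, -2.9565)

a_1 = (3, 1, -3, -2); ‖a_1‖ = 4.7958, so q_1 = (0.6255, 0.2085, -0.6255, -0.4170).
q_1·a_2 = 0.6255·1 + 0.2085·1 + (-0.6255)·0 + (-0.4170)·(-4) = 2.5022.
u_2 = a_2 − 2.5022·q_1 = (-0.5652, 0.4783, 1.5652, -2.9565).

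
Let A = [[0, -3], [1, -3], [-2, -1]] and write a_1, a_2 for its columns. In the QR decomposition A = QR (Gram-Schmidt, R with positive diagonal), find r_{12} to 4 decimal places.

a_1 = (0, 1, -2); ‖a_1‖ = 2.2361, so e_1 = (0.0000, 0.4472, -0.8944).
r_{12} = e_1·a_2 = -0.4472.

r_{12} = -0.4472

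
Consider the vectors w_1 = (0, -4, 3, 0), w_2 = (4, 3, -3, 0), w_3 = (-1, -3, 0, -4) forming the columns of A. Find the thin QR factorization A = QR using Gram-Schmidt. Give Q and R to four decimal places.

Q = [[0.0000, 0.9889, -0.0644], [-0.8000, -0.0890, -0.2577], [0.6000, -0.1187, -0.3436], [0.0000, 0.0000, -0.9008]], R = [[5.0000, -4.2000, 2.4000], [0.0000, 4.0447, -0.7219], [0.0000, 0.0000, 4.4406]]

q_1 = w_1/‖w_1‖ = (0, -4, 3, 0)/5.0000 = (0.0000, -0.8000, 0.6000, 0.0000).
r_{12} = q_1·w_2 = -4.2000.
u_2 = w_2 + 4.2000·q_1 = (4.0000, -0.3600, -0.4800, 0.0000).
‖u_2‖ = 4.0447, so q_2 = (0.9889, -0.0890, -0.1187, 0.0000).
r_{13} = q_1·w_3 = 2.4000; r_{23} = q_2·w_3 = -0.7219.
u_3 = w_3 − 2.4000·q_1 + 0.7219·q_2 = (-0.2861, -1.1443, -1.5257, -4.0000).
‖u_3‖ = 4.4406, so q_3 = (-0.0644, -0.2577, -0.3436, -0.9008).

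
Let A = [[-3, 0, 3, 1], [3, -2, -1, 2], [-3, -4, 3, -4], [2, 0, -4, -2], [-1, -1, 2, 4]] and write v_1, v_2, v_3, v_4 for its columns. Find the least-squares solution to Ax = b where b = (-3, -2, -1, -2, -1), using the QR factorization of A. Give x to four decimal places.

x = (1.2746, 0.9897, 1.2974, -0.6421)

v_1 = (-3, 3, -3, 2, -1); ‖v_1‖ = 5.6569, so q_1 = (-0.5303, 0.5303, -0.5303, 0.3536, -0.1768).
q_1·v_2 = (-0.5303)·0 + 0.5303·(-2) + (-0.5303)·(-4) + 0.3536·0 + (-0.1768)·(-1) = 1.2374.
u_2 = v_2 − 1.2374·q_1 = (0.6562, -2.6562, -3.3438, -0.4375, -0.7812).
‖u_2‖ = 4.4123, so q_2 = (0.1487, -0.6020, -0.7578, -0.0992, -0.1771).
q_1·v_3 = (-0.5303)·3 + 0.5303·(-1) + (-0.5303)·3 + 0.3536·(-4) + (-0.1768)·2 = -5.4801; q_2·v_3 = 0.1487·3 + (-0.6020)·(-1) + (-0.7578)·3 + (-0.0992)·(-4) + (-0.1771)·2 = -1.1828.
u_3 = v_3 + 5.4801·q_1 + 1.1828·q_2 = (0.2697, 1.1942, -0.8026, -2.1798, 0.8218).
‖u_3‖ = 2.7513, so q_3 = (0.0980, 0.4341, -0.2917, -0.7923, 0.2987).
q_1·v_4 = (-0.5303)·1 + 0.5303·2 + (-0.5303)·(-4) + 0.3536·(-2) + (-0.1768)·4 = 1.2374; q_2·v_4 = 0.1487·1 + (-0.6020)·2 + (-0.7578)·(-4) + (-0.0992)·(-2) + (-0.1771)·4 = 1.4661; q_3·v_4 = 0.0980·1 + 0.4341·2 + (-0.2917)·(-4) + (-0.7923)·(-2) + 0.2987·4 = 4.9123.
u_4 = v_4 − 1.2374·q_1 − 1.4661·q_2 − 4.9123·q_3 = (0.9567, 0.0941, -0.7998, 1.5997, 3.0110).
‖u_4‖ = 3.6317, so q_4 = (0.2634, 0.0259, -0.2202, 0.4405, 0.8291).
Qᵀb = (0.5303, 1.8910, 0.4154, -2.3320).
Back-substitute: x_4 = -2.3320/3.6317 = -0.6421.
x_3 = (0.4154 − 4.9123·(-0.6421))/2.7513 = 1.2974.
x_2 = (1.8910 + 1.1828·1.2974 − 1.4661·(-0.6421))/4.4123 = 0.9897.
x_1 = (0.5303 − 1.2374·0.9897 + 5.4801·1.2974 − 1.2374·(-0.6421))/5.6569 = 1.2746.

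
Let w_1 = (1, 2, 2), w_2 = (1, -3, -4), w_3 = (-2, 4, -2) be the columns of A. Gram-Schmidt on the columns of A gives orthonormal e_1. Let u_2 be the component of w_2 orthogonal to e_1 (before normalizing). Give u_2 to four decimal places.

e_1 = w_1/‖w_1‖ = (1, 2, 2)/3.0000 = (0.3333, 0.6667, 0.6667).
r_{12} = e_1·w_2 = -4.3333.
u_2 = w_2 + 4.3333·e_1 = (2.4444, -0.1111, -1.1111).

u_2 = (2.4444, -0.1111, -1.1111)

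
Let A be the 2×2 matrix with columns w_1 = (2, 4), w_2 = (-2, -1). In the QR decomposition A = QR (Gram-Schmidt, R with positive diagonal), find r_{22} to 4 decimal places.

w_1 = (2, 4); ‖w_1‖ = 4.4721, so e_1 = (0.4472, 0.8944).
e_1·w_2 = 0.4472·(-2) + 0.8944·(-1) = -1.7889.
u_2 = w_2 + 1.7889·e_1 = (-1.2000, 0.6000).
r_{22} = ‖u_2‖ = 1.3416.

r_{22} = 1.3416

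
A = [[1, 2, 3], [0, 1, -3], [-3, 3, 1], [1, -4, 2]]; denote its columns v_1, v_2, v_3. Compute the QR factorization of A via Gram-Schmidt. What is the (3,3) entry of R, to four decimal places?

q_1 = v_1/‖v_1‖ = (1, 0, -3, 1)/3.3166 = (0.3015, 0.0000, -0.9045, 0.3015).
r_{12} = q_1·v_2 = -3.3166.
u_2 = v_2 + 3.3166·q_1 = (3.0000, 1.0000, 0.0000, -3.0000).
‖u_2‖ = 4.3589, so q_2 = (0.6882, 0.2294, 0.0000, -0.6882).
r_{13} = q_1·v_3 = 0.6030; r_{23} = q_2·v_3 = 0.0000.
u_3 = v_3 − 0.6030·q_1 + 0.0000·q_2 = (2.8182, -3.0000, 1.5455, 1.8182).
r_{33} = ‖u_3‖ = 4.7578.

r_{33} = 4.7578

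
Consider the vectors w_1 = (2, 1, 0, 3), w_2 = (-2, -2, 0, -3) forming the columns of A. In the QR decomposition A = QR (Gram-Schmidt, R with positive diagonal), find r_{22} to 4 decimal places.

r_{22} = 0.9636

w_1 = (2, 1, 0, 3); ‖w_1‖ = 3.7417, so q_1 = (0.5345, 0.2673, 0.0000, 0.8018).
q_1·w_2 = 0.5345·(-2) + 0.2673·(-2) + 0.0000·0 + 0.8018·(-3) = -4.0089.
u_2 = w_2 + 4.0089·q_1 = (0.1429, -0.9286, 0.0000, 0.2143).
r_{22} = ‖u_2‖ = 0.9636.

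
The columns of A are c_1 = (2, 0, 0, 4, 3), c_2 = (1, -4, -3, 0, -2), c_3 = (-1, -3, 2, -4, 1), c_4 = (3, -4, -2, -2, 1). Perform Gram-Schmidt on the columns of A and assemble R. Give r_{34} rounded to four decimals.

r_{34} = 2.8614

c_1 = (2, 0, 0, 4, 3); ‖c_1‖ = 5.3852, so e_1 = (0.3714, 0.0000, 0.0000, 0.7428, 0.5571).
e_1·c_2 = 0.3714·1 + 0.0000·(-4) + 0.0000·(-3) + 0.7428·0 + 0.5571·(-2) = -0.7428.
u_2 = c_2 + 0.7428·e_1 = (1.2759, -4.0000, -3.0000, 0.5517, -1.5862).
‖u_2‖ = 5.4266, so e_2 = (0.2351, -0.7371, -0.5528, 0.1017, -0.2923).
e_1·c_3 = 0.3714·(-1) + 0.0000·(-3) + 0.0000·2 + 0.7428·(-4) + 0.5571·1 = -2.7854; e_2·c_3 = 0.2351·(-1) + (-0.7371)·(-3) + (-0.5528)·2 + 0.1017·(-4) + (-0.2923)·1 = 0.1716.
u_3 = c_3 + 2.7854·e_1 − 0.1716·e_2 = (-0.0059, -2.8735, 2.0948, -1.9485, 2.6019).
‖u_3‖ = 4.8179, so e_3 = (-0.0012, -0.5964, 0.4348, -0.4044, 0.5400).
r_{34} = e_3·c_4 = 2.8614.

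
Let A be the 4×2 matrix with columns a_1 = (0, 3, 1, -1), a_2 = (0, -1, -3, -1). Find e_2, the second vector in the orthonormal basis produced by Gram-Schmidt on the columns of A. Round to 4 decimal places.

e_1 = a_1/‖a_1‖ = (0, 3, 1, -1)/3.3166 = (0.0000, 0.9045, 0.3015, -0.3015).
r_{12} = e_1·a_2 = -1.5076.
u_2 = a_2 + 1.5076·e_1 = (0.0000, 0.3636, -2.5455, -1.4545).
‖u_2‖ = 2.9542, so e_2 = (0.0000, 0.1231, -0.8616, -0.4924).

e_2 = (0.0000, 0.1231, -0.8616, -0.4924)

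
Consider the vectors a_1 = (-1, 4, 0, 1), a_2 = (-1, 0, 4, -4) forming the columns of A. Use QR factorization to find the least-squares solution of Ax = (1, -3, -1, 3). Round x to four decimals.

x = (-0.6513, -0.5744)

a_1 = (-1, 4, 0, 1); ‖a_1‖ = 4.2426, so q_1 = (-0.2357, 0.9428, 0.0000, 0.2357).
q_1·a_2 = (-0.2357)·(-1) + 0.9428·0 + 0.0000·4 + 0.2357·(-4) = -0.7071.
u_2 = a_2 + 0.7071·q_1 = (-1.1667, 0.6667, 4.0000, -3.8333).
‖u_2‖ = 5.7009, so q_2 = (-0.2046, 0.1169, 0.7016, -0.6724).
Qᵀb = (-2.3570, -3.2743).
Back-substitute: x_2 = -3.2743/5.7009 = -0.5744.
x_1 = (-2.3570 + 0.7071·(-0.5744))/4.2426 = -0.6513.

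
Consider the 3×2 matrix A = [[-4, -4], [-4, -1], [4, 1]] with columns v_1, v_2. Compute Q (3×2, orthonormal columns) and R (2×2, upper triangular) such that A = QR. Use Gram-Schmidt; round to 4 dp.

e_1 = v_1/‖v_1‖ = (-4, -4, 4)/6.9282 = (-0.5774, -0.5774, 0.5774).
r_{12} = e_1·v_2 = 3.4641.
u_2 = v_2 − 3.4641·e_1 = (-2.0000, 1.0000, -1.0000).
‖u_2‖ = 2.4495, so e_2 = (-0.8165, 0.4082, -0.4082).

Q = [[-0.5774, -0.8165], [-0.5774, 0.4082], [0.5774, -0.4082]], R = [[6.9282, 3.4641], [0.0000, 2.4495]]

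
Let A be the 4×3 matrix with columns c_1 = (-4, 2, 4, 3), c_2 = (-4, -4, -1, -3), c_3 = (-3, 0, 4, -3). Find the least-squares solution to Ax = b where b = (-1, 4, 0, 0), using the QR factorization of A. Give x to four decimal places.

x = (0.1594, -0.3340, 0.1662)

e_1 = c_1/‖c_1‖ = (-4, 2, 4, 3)/6.7082 = (-0.5963, 0.2981, 0.5963, 0.4472).
r_{12} = e_1·c_2 = -0.7454.
u_2 = c_2 + 0.7454·e_1 = (-4.4444, -3.7778, -0.5556, -2.6667).
‖u_2‖ = 6.4377, so e_2 = (-0.6904, -0.5868, -0.0863, -0.4142).
r_{13} = e_1·c_3 = 2.8324; r_{23} = e_2·c_3 = 2.9686.
u_3 = c_3 − 2.8324·e_1 − 2.9686·e_2 = (0.7383, 0.8976, 2.5673, -3.0370).
‖u_3‖ = 4.1431, so e_3 = (0.1782, 0.2166, 0.6197, -0.7330).
Qᵀb = (1.7889, -1.6569, 0.6884).
Back-substitute: x_3 = 0.6884/4.1431 = 0.1662.
x_2 = (-1.6569 − 2.9686·0.1662)/6.4377 = -0.3340.
x_1 = (1.7889 + 0.7454·(-0.3340) − 2.8324·0.1662)/6.7082 = 0.1594.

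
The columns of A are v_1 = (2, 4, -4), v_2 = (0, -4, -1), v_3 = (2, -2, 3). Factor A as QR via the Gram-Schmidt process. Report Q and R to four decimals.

Q = [[0.3333, 0.1849, 0.9245], [0.6667, -0.7396, -0.0925], [-0.6667, -0.6472, 0.3698]], R = [[6.0000, -2.0000, -2.6667], [0.0000, 3.6056, -0.0925], [0.0000, 0.0000, 3.1433]]

v_1 = (2, 4, -4); ‖v_1‖ = 6.0000, so q_1 = (0.3333, 0.6667, -0.6667).
q_1·v_2 = 0.3333·0 + 0.6667·(-4) + (-0.6667)·(-1) = -2.0000.
u_2 = v_2 + 2.0000·q_1 = (0.6667, -2.6667, -2.3333).
‖u_2‖ = 3.6056, so q_2 = (0.1849, -0.7396, -0.6472).
q_1·v_3 = 0.3333·2 + 0.6667·(-2) + (-0.6667)·3 = -2.6667; q_2·v_3 = 0.1849·2 + (-0.7396)·(-2) + (-0.6472)·3 = -0.0925.
u_3 = v_3 + 2.6667·q_1 + 0.0925·q_2 = (2.9060, -0.2906, 1.1624).
‖u_3‖ = 3.1433, so q_3 = (0.9245, -0.0925, 0.3698).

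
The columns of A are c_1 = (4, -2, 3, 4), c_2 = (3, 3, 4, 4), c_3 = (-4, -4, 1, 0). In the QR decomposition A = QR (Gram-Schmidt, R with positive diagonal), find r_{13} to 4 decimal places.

r_{13} = -0.7454

c_1 = (4, -2, 3, 4); ‖c_1‖ = 6.7082, so q_1 = (0.5963, -0.2981, 0.4472, 0.5963).
r_{13} = q_1·c_3 = -0.7454.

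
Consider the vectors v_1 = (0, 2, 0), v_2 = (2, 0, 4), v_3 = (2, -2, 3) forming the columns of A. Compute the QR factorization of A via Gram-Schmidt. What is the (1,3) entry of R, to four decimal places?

v_1 = (0, 2, 0); ‖v_1‖ = 2.0000, so e_1 = (0.0000, 1.0000, 0.0000).
r_{13} = e_1·v_3 = -2.0000.

r_{13} = -2.0000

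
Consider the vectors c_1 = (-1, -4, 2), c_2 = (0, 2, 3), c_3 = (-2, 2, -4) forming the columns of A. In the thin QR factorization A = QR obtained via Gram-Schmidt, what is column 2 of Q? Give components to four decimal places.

c_1 = (-1, -4, 2); ‖c_1‖ = 4.5826, so q_1 = (-0.2182, -0.8729, 0.4364).
q_1·c_2 = (-0.2182)·0 + (-0.8729)·2 + 0.4364·3 = -0.4364.
u_2 = c_2 + 0.4364·q_1 = (-0.0952, 1.6190, 3.1905).
‖u_2‖ = 3.5790, so q_2 = (-0.0266, 0.4524, 0.8914).

q_2 = (-0.0266, 0.4524, 0.8914)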